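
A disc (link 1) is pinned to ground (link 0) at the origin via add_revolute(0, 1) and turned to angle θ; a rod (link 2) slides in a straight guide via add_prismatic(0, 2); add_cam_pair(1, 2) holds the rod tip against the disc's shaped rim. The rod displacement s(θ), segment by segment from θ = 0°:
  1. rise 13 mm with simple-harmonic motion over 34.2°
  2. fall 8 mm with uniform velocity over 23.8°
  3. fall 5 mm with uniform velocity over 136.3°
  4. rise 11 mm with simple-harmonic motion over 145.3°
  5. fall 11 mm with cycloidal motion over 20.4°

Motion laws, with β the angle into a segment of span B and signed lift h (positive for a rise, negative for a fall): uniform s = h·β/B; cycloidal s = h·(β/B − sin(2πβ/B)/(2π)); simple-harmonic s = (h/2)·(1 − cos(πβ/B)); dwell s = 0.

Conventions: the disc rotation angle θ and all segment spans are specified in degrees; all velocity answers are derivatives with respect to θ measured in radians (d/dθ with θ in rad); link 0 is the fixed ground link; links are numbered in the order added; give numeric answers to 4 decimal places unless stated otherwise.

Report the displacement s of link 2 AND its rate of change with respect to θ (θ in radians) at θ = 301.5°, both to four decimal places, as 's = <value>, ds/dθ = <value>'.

segment 1 (0° to 34.2°, simple-harmonic, h = 13) is passed completely: s = 0.0000 + (13) = 13.0000
segment 2 (34.2° to 58°, uniform, h = -8) is passed completely: s = 13.0000 + (-8) = 5.0000
segment 3 (58° to 194.3°, uniform, h = -5) is passed completely: s = 5.0000 + (-5) = 0.0000
θ = 301.5° falls in segment 4 (194.3° to 339.6°, simple-harmonic, h = 11): β = 301.5 − 194.3 = 107.2°, B = 145.3°; Δs = 11/2·(1 − cos(π·0.7378)) = 9.2370; s = 0.0000 + 9.2370 = 9.2370
velocity in seg [194.3°–339.6°] (simple-harmonic), θ in radians: β = 107.2° = 1.8710 rad, B = 145.3° = 2.5360 rad; ds/dθ = (πh/(2B)) sin(πβ/B) = (π·11/(2·2.5360)) sin(π·0.7378) = 4.999172 mm/rad

s = 9.2370, ds/dθ = 4.9992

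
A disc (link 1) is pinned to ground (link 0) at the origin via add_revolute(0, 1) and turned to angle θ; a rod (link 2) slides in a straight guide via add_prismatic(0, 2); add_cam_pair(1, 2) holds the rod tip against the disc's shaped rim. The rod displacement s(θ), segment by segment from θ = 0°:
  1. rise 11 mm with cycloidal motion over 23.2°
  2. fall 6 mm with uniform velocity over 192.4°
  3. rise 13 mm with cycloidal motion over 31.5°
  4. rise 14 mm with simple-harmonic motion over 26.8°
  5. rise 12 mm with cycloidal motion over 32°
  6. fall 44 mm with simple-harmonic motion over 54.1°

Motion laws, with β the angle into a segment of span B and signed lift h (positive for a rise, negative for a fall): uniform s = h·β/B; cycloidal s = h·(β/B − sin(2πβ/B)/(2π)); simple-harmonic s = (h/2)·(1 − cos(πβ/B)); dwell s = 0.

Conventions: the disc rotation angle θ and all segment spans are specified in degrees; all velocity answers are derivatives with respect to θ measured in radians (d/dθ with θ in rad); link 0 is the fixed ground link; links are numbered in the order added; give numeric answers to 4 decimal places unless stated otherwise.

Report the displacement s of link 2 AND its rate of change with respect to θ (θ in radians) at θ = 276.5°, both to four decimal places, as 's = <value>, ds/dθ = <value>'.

segment 1 (0° to 23.2°, cycloidal, h = 11) is passed completely: s = 0.0000 + (11) = 11.0000
segment 2 (23.2° to 215.6°, uniform, h = -6) is passed completely: s = 11.0000 + (-6) = 5.0000
segment 3 (215.6° to 247.1°, cycloidal, h = 13) is passed completely: s = 5.0000 + (13) = 18.0000
segment 4 (247.1° to 273.9°, simple-harmonic, h = 14) is passed completely: s = 18.0000 + (14) = 32.0000
θ = 276.5° falls in segment 5 (273.9° to 305.9°, cycloidal, h = 12): β = 276.5 − 273.9 = 2.6°, B = 32°; Δs = 12·(0.0813 − sin(2π·0.0813)/(2π)) = 0.0418; s = 32.0000 + 0.0418 = 32.0418
velocity in seg [273.9°–305.9°] (cycloidal), θ in radians: β = 2.6° = 0.0454 rad, B = 32° = 0.5585 rad; ds/dθ = (h/B)(1 − cos(2πβ/B)) = (12/0.5585)(1 − cos(2π·0.0813)) = 2.739540 mm/rad

s = 32.0418, ds/dθ = 2.7395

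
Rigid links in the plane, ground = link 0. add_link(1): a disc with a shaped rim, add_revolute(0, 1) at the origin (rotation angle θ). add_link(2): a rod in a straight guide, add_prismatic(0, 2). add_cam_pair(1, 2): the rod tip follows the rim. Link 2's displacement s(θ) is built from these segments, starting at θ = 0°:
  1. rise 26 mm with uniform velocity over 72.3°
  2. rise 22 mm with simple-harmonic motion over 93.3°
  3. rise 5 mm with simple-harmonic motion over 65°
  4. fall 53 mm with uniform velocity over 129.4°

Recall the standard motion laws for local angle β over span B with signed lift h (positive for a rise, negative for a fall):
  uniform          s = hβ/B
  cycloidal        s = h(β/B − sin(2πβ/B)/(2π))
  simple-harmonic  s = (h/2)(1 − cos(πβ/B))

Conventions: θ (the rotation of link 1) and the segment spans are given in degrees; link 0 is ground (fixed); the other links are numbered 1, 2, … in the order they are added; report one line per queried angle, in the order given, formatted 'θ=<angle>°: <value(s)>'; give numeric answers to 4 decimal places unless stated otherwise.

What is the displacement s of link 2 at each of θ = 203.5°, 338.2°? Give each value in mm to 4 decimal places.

segment 1 (0° to 72.3°, uniform, h = 26) is passed completely: s = 0.0000 + (26) = 26.0000
segment 2 (72.3° to 165.6°, simple-harmonic, h = 22) is passed completely: s = 26.0000 + (22) = 48.0000
θ = 203.5° falls in segment 3 (165.6° to 230.6°, simple-harmonic, h = 5): β = 203.5 − 165.6 = 37.9°, B = 65°; Δs = 5/2·(1 − cos(π·0.5831)) = 3.1451; s = 48.0000 + 3.1451 = 51.1451
segment 3 (165.6° to 230.6°, simple-harmonic, h = 5) is passed completely: s = 48.0000 + (5) = 53.0000
θ = 338.2° falls in segment 4 (230.6° to 360°, uniform, h = -53): β = 338.2 − 230.6 = 107.6°, B = 129.4°; Δs = -53·107.6/129.4 = -44.0711; s = 53.0000 − 44.0711 = 8.9289

θ=203.5°: 51.1451
θ=338.2°: 8.9289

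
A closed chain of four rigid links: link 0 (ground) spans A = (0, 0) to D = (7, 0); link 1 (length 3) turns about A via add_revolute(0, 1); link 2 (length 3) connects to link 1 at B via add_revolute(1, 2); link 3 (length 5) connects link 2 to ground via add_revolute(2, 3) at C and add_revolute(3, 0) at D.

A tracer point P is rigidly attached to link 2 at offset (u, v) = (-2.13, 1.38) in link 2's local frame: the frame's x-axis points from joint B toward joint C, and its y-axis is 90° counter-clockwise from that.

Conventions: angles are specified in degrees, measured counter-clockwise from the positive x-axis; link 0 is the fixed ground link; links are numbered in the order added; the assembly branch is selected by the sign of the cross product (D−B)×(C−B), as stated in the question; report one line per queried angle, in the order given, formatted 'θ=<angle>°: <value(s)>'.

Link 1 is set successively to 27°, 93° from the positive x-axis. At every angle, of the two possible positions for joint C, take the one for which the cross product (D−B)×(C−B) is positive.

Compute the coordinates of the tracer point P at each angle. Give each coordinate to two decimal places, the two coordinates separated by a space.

A=(0,0), D=(7.00,0)
θ=27°: B = A + 3.00·(cos27°, sin27°) = (2.6730, 1.3620)
θ=27°: |BD| = 4.5363
θ=27°: circle(B,3.00) ∩ circle(D,5.00): a=0.5046, h=2.9573
θ=27°:   candidates: C₊=(4.0422,4.0313) cross=13.415; C₋=(2.2664,-1.6103) cross=-13.415
θ=27°:   branch + wants cross > 0 → take C=(4.0422,4.0313) (cross=13.415)
θ=27°: ex = (C−B)/|BC| = (0.4564,0.8898); ey = (-0.8898,0.4564)
θ=27°: P = B + -2.13·ex + 1.38·ey = (0.4730,0.0966)
θ=93°: B = A + 3.00·(cos93°, sin93°) = (-0.1570, 2.9959)
θ=93°: |BD| = 7.7587
θ=93°: circle(B,3.00) ∩ circle(D,5.00): a=2.8483, h=0.9420
θ=93°:   candidates: C₊=(2.8341,2.7650) cross=7.309; C₋=(2.1066,1.0272) cross=-7.309
θ=93°:   branch + wants cross > 0 → take C=(2.8341,2.7650) (cross=7.309)
θ=93°: ex = (C−B)/|BC| = (0.9970,-0.0770); ey = (0.0770,0.9970)
θ=93°: P = B + -2.13·ex + 1.38·ey = (-2.1745,4.5357)

θ=27°: 0.47 0.10
θ=93°: -2.17 4.54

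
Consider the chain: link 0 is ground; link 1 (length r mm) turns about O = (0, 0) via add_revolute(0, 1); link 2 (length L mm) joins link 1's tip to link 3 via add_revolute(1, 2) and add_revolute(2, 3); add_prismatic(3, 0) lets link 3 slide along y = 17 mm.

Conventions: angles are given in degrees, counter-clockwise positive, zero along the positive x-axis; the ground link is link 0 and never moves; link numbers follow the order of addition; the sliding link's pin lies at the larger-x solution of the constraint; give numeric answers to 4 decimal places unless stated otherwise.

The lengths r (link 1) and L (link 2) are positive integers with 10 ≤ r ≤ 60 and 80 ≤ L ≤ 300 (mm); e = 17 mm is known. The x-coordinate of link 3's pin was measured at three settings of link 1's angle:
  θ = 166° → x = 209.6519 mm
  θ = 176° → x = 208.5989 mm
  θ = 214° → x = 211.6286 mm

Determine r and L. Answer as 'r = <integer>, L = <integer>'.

constraint per measurement: (x − r cos θ)² + (r sin θ − e)² = L²
subtracting the θ₁ and θ₂ equations cancels the r² and L² terms:
r = (x₁² − x₂²) / (2[(x₁cos θ₁ + e sin θ₁) − (x₂cos θ₂ + e sin θ₂)]) = 29.0007 → r = 29
L² = (x₁ − r cos θ₁)² + (r sin θ₁ − e)² = 56643.9961 → L = 238.0000 → L = 238
check at θ₃=214°: x = 211.6286 (printed 211.6286) ✓

r = 29, L = 238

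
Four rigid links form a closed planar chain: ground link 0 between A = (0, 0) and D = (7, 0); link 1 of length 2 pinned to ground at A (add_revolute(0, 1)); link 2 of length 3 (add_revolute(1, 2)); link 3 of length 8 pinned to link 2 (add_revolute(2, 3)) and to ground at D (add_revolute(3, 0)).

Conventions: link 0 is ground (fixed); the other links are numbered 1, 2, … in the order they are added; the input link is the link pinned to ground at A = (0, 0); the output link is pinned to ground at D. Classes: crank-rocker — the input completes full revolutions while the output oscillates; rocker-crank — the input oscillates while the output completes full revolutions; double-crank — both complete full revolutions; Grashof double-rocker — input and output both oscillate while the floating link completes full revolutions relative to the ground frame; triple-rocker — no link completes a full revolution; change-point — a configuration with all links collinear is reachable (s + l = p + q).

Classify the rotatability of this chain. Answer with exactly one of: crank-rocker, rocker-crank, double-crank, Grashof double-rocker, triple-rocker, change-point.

lengths: ground=7, input=2, coupler=3, output=8
sorted: s=2 (shortest), l=8 (longest), p+q=10
s + l = 10 vs p + q = 10
s + l = p + q → change-point (collinear configuration reachable)

change-point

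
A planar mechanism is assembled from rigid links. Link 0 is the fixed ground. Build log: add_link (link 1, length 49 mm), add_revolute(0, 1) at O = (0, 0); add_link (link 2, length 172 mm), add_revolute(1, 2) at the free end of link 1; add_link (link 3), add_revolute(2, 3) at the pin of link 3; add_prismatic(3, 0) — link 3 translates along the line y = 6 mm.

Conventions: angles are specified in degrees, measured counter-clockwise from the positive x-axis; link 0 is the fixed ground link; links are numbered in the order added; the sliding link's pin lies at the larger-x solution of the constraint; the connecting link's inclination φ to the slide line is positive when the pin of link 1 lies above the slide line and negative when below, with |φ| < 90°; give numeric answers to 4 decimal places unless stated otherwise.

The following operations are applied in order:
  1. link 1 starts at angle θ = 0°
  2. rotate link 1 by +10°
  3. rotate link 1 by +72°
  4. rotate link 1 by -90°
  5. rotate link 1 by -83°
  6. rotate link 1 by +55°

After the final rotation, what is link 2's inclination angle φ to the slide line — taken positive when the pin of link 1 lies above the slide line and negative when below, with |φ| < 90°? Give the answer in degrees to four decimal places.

geometry: r = 49 mm, L = 172 mm, e = 6 mm; θ starts at 0°
rotate link 1 by +10°: θ ← 0° +10° = 10°
rotate link 1 by +72°: θ ← 10° +72° = 82°
rotate link 1 by -90°: θ ← 82° -90° = -8°
rotate link 1 by -83°: θ ← -8° -83° = -91°
rotate link 1 by +55°: θ ← -91° +55° = -36°
h = r sin θ − e = -28.801477 − 6 = -34.801477
sin φ = h / L = -34.801477 / 172 = -0.20233417
φ = arcsin(-0.20233417) = -11.673488°

-11.6735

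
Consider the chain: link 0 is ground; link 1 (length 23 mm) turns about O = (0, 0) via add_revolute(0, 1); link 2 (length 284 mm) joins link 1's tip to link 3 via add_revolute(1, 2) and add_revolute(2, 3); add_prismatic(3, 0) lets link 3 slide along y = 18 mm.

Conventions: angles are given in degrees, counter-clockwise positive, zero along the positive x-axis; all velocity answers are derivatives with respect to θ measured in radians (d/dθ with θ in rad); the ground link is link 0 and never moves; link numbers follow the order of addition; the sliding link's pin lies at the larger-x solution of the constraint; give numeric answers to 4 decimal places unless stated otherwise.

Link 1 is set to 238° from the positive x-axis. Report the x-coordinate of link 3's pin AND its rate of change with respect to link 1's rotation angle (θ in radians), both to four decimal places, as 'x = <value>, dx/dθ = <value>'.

geometry: r = 23 mm, L = 284 mm, e = 18 mm
crank pin P = (r cos θ, r sin θ) = (-12.188143, -19.505106)
h = r sin θ − e = -19.505106 − 18 = -37.505106
x = r cos θ + √(L² − h²) = -12.188143 + 281.512641 = 269.324498
dx/dθ = −r sin θ − h·r cos θ/√(L² − h²) (θ in radians; h = -37.505106) = 17.881316

x = 269.3245, dx/dθ = 17.8813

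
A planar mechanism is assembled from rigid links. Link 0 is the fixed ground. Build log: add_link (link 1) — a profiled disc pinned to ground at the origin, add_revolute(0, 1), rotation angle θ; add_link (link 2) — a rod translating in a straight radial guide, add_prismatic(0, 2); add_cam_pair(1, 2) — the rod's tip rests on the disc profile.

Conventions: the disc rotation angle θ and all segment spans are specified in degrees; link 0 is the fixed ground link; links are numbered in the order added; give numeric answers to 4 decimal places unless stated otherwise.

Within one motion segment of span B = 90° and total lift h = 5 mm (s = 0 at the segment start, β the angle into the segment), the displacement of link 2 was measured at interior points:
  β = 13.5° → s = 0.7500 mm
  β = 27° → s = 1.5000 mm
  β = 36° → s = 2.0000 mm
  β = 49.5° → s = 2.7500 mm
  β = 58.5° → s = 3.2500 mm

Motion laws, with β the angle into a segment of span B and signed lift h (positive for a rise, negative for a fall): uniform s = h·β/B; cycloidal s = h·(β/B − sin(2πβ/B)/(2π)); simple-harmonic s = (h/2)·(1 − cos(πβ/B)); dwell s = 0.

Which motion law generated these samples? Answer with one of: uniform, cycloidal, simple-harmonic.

candidates at β/B = r: uniform s = h·r (linear in β); cycloidal s = h·(r − sin(2πr)/(2π)); simple-harmonic s = (h/2)(1 − cos(πr))
β=13.5°: printed 0.7500 | uniform 0.7500, cycloidal 0.1062, simple-harmonic 0.2725
β=27°: printed 1.5000 | uniform 1.5000, cycloidal 0.7432, simple-harmonic 1.0305
β=36°: printed 2.0000 | uniform 2.0000, cycloidal 1.5323, simple-harmonic 1.7275
β=49.5°: printed 2.7500 | uniform 2.7500, cycloidal 2.9959, simple-harmonic 2.8911
β=58.5°: printed 3.2500 | uniform 3.2500, cycloidal 3.8938, simple-harmonic 3.6350
only one law matches every sample → uniform

uniform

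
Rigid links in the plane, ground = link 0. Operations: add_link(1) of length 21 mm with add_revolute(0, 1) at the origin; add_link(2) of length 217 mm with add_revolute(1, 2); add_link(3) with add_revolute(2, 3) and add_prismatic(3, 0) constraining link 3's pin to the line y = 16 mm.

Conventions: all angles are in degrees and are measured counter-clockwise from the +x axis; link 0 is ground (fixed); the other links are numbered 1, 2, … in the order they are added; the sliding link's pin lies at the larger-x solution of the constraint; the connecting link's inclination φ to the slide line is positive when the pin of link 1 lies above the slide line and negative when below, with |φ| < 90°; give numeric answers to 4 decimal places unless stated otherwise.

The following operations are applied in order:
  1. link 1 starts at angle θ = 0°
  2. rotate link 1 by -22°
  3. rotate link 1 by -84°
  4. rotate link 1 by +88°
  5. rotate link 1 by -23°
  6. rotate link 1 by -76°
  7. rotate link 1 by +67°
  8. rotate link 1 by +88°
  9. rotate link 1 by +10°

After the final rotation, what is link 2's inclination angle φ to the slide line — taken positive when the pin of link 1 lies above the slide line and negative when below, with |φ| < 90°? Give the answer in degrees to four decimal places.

geometry: r = 21 mm, L = 217 mm, e = 16 mm; θ starts at 0°
rotate link 1 by -22°: θ ← 0° -22° = -22°
rotate link 1 by -84°: θ ← -22° -84° = -106°
rotate link 1 by +88°: θ ← -106° +88° = -18°
rotate link 1 by -23°: θ ← -18° -23° = -41°
rotate link 1 by -76°: θ ← -41° -76° = -117°
rotate link 1 by +67°: θ ← -117° +67° = -50°
rotate link 1 by +88°: θ ← -50° +88° = 38°
rotate link 1 by +10°: θ ← 38° +10° = 48°
h = r sin θ − e = 15.606041 − 16 = -0.393959
sin φ = h / L = -0.393959 / 217 = -0.00181548
φ = arcsin(-0.00181548) = -0.104019°

-0.1040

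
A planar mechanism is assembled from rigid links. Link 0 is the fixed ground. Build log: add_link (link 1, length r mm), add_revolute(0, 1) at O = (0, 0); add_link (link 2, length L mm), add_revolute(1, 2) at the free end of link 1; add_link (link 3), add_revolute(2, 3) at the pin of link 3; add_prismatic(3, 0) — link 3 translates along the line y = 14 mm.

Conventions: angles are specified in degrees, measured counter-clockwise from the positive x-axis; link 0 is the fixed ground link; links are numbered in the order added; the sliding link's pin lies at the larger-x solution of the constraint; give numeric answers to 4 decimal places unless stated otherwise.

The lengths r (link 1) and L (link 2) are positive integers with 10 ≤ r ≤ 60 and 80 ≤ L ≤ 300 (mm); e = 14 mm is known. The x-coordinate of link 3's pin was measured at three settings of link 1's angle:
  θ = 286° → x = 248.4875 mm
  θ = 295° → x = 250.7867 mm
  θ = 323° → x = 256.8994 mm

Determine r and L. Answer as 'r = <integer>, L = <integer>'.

constraint per measurement: (x − r cos θ)² + (r sin θ − e)² = L²
subtracting the θ₁ and θ₂ equations cancels the r² and L² terms:
r = (x₁² − x₂²) / (2[(x₁cos θ₁ + e sin θ₁) − (x₂cos θ₂ + e sin θ₂)]) = 15.0002 → r = 15
L² = (x₁ − r cos θ₁)² + (r sin θ₁ − e)² = 60515.9944 → L = 246.0000 → L = 246
check at θ₃=323°: x = 256.8994 (printed 256.8994) ✓

r = 15, L = 246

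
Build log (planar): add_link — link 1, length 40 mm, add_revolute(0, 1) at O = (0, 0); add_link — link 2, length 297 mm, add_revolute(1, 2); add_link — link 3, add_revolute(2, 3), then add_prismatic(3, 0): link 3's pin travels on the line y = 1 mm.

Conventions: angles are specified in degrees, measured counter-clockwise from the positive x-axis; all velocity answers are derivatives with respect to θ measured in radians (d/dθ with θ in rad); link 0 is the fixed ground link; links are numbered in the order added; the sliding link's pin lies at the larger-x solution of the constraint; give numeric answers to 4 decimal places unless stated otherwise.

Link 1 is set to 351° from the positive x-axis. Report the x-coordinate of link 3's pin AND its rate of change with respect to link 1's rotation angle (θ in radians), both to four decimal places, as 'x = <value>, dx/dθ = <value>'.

geometry: r = 40 mm, L = 297 mm, e = 1 mm
crank pin P = (r cos θ, r sin θ) = (39.507534, -6.257379)
h = r sin θ − e = -6.257379 − 1 = -7.257379
x = r cos θ + √(L² − h²) = 39.507534 + 296.911317 = 336.418851
dx/dθ = −r sin θ − h·r cos θ/√(L² − h²) (θ in radians; h = -7.257379) = 7.223058

x = 336.4189, dx/dθ = 7.2231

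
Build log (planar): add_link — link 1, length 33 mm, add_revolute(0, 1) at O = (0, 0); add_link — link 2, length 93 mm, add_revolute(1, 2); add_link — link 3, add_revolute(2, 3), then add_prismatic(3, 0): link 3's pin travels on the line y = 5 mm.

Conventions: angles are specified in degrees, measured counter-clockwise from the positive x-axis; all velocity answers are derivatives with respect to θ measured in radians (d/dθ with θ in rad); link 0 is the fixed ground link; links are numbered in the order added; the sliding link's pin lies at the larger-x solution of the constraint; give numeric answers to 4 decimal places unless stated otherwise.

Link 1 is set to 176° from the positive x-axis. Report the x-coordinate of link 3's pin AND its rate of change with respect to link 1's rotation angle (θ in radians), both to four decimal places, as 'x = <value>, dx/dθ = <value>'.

geometry: r = 33 mm, L = 93 mm, e = 5 mm
crank pin P = (r cos θ, r sin θ) = (-32.919614, 2.301964)
h = r sin θ − e = 2.301964 − 5 = -2.698036
x = r cos θ + √(L² − h²) = -32.919614 + 92.960855 = 60.041242
dx/dθ = −r sin θ − h·r cos θ/√(L² − h²) (θ in radians; h = -2.698036) = -3.257401

x = 60.0412, dx/dθ = -3.2574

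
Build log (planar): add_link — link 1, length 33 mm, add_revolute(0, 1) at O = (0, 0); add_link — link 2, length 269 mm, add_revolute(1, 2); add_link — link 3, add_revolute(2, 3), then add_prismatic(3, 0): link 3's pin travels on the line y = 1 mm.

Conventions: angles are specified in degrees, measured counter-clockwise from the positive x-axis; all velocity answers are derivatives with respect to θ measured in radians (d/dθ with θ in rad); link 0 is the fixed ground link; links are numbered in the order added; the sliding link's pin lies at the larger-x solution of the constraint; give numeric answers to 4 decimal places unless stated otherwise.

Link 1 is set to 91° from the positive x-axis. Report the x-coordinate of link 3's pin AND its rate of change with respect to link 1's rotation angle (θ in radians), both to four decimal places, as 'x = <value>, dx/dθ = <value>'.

geometry: r = 33 mm, L = 269 mm, e = 1 mm
crank pin P = (r cos θ, r sin θ) = (-0.575929, 32.994974)
h = r sin θ − e = 32.994974 − 1 = 31.994974
x = r cos θ + √(L² − h²) = -0.575929 + 267.090475 = 266.514545
dx/dθ = −r sin θ − h·r cos θ/√(L² − h²) (θ in radians; h = 31.994974) = -32.925983

x = 266.5145, dx/dθ = -32.9260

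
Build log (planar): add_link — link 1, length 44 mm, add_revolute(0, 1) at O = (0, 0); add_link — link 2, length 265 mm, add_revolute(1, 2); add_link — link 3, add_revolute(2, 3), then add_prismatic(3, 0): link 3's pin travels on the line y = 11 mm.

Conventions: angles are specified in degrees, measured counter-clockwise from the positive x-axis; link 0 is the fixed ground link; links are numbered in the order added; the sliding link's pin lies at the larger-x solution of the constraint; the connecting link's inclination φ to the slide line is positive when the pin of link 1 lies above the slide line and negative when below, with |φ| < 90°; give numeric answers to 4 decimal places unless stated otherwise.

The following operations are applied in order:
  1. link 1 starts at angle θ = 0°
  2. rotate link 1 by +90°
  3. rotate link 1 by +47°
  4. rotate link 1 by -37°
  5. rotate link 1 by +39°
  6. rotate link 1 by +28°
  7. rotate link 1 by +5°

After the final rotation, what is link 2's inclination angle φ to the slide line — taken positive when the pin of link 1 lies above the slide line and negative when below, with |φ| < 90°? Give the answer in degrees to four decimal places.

geometry: r = 44 mm, L = 265 mm, e = 11 mm; θ starts at 0°
rotate link 1 by +90°: θ ← 0° +90° = 90°
rotate link 1 by +47°: θ ← 90° +47° = 137°
rotate link 1 by -37°: θ ← 137° -37° = 100°
rotate link 1 by +39°: θ ← 100° +39° = 139°
rotate link 1 by +28°: θ ← 139° +28° = 167°
rotate link 1 by +5°: θ ← 167° +5° = 172°
h = r sin θ − e = 6.123616 − 11 = -4.876384
sin φ = h / L = -4.876384 / 265 = -0.01840145
φ = arcsin(-0.01840145) = -1.054385°

-1.0544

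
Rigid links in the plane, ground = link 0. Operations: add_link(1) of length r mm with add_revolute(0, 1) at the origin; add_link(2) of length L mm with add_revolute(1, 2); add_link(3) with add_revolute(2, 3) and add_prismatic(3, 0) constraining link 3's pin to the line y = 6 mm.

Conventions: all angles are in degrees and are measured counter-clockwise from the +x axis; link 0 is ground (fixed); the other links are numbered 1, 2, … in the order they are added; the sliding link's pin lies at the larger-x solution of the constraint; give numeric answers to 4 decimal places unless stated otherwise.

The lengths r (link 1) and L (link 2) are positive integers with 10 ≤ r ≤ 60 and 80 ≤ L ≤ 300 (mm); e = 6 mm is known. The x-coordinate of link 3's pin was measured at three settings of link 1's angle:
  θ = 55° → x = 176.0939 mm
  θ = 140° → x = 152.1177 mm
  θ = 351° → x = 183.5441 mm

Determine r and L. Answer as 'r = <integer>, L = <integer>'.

constraint per measurement: (x − r cos θ)² + (r sin θ − e)² = L²
subtracting the θ₁ and θ₂ equations cancels the r² and L² terms:
r = (x₁² − x₂²) / (2[(x₁cos θ₁ + e sin θ₁) − (x₂cos θ₂ + e sin θ₂)]) = 18.0000 → r = 18
L² = (x₁ − r cos θ₁)² + (r sin θ₁ − e)² = 27556.0056 → L = 166.0000 → L = 166
check at θ₃=351°: x = 183.5441 (printed 183.5441) ✓

r = 18, L = 166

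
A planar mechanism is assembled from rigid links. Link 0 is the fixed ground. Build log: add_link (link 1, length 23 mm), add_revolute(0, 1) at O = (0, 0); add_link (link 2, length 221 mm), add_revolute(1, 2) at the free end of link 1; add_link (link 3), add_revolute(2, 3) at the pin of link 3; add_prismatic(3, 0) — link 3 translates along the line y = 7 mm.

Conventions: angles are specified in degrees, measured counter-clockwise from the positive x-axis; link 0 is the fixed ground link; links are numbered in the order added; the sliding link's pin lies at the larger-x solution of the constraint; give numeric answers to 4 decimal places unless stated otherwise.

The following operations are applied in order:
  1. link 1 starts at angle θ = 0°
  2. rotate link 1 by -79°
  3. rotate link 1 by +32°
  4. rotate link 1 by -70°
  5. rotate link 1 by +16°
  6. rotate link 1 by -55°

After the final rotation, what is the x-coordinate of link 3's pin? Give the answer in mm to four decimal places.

geometry: r = 23 mm, L = 221 mm, e = 7 mm; θ starts at 0°
rotate link 1 by -79°: θ ← 0° -79° = -79°
rotate link 1 by +32°: θ ← -79° +32° = -47°
rotate link 1 by -70°: θ ← -47° -70° = -117°
rotate link 1 by +16°: θ ← -117° +16° = -101°
rotate link 1 by -55°: θ ← -101° -55° = -156°
crank pin P = (r cos θ, r sin θ) = (-21.011546, -9.354943)
h = r sin θ − e = -9.354943 − 7 = -16.354943
x = r cos θ + √(L² − h²) = -21.011546 + 220.394001 = 199.382456

199.3825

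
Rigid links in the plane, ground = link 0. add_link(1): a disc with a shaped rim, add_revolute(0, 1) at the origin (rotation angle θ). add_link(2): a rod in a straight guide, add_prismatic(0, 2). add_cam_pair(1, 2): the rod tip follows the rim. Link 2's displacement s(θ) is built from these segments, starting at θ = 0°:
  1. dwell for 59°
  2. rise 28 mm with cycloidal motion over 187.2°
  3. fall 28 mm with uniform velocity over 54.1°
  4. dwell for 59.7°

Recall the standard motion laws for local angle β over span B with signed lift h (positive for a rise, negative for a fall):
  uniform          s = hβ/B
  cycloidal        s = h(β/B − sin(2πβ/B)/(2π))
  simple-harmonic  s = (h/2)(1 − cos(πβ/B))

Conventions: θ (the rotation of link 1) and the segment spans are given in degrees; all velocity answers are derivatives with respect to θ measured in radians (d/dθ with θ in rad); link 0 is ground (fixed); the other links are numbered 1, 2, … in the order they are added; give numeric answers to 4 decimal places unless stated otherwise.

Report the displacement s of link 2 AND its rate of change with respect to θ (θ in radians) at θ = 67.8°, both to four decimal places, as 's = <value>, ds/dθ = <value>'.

segment 1 (0° to 59°, dwell): s unchanged at 0.0000
θ = 67.8° falls in segment 2 (59° to 246.2°, cycloidal, h = 28): β = 67.8 − 59 = 8.8°, B = 187.2°; Δs = 28·(0.0470 − sin(2π·0.0470)/(2π)) = 0.0191; s = 0.0000 + 0.0191 = 0.0191
velocity in seg [59°–246.2°] (cycloidal), θ in radians: β = 8.8° = 0.1536 rad, B = 187.2° = 3.2673 rad; ds/dθ = (h/B)(1 − cos(2πβ/B)) = (28/3.2673)(1 − cos(2π·0.0470)) = 0.371107 mm/rad

s = 0.0191, ds/dθ = 0.3711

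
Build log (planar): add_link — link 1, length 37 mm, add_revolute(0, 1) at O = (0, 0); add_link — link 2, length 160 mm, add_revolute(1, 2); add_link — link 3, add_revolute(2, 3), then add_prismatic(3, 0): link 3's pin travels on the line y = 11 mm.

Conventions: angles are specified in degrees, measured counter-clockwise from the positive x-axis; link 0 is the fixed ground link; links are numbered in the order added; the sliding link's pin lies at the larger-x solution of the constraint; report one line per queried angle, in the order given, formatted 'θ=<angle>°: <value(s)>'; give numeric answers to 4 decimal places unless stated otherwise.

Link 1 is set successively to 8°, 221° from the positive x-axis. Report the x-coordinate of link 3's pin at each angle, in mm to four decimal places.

geometry: r = 37 mm, L = 160 mm, e = 11 mm
θ=8°: crank pin P = (r cos θ, r sin θ) = (36.639919, 5.149405)
θ=8°: h = r sin θ − e = 5.149405 − 11 = -5.850595
θ=8°: x = r cos θ + √(L² − h²) = 36.639919 + 159.892997 = 196.532916
θ=221°: crank pin P = (r cos θ, r sin θ) = (-27.924254, -24.274184)
θ=221°: h = r sin θ − e = -24.274184 − 11 = -35.274184
θ=221°: x = r cos θ + √(L² − h²) = -27.924254 + 156.063231 = 128.138976

θ=8°: 196.5329
θ=221°: 128.1390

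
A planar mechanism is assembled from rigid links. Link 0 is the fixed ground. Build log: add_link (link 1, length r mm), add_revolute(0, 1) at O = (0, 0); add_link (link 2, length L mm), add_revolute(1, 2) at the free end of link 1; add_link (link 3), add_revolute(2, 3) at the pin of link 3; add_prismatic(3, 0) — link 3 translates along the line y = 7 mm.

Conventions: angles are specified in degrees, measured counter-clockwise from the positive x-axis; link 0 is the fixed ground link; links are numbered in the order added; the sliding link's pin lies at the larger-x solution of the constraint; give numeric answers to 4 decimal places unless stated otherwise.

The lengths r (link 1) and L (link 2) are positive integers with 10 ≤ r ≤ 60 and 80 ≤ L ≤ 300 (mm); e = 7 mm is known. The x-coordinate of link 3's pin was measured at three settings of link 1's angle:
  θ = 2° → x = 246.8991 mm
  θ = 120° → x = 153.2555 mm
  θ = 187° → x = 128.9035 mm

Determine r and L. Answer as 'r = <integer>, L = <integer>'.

constraint per measurement: (x − r cos θ)² + (r sin θ − e)² = L²
subtracting the θ₁ and θ₂ equations cancels the r² and L² terms:
r = (x₁² − x₂²) / (2[(x₁cos θ₁ + e sin θ₁) − (x₂cos θ₂ + e sin θ₂)]) = 59.0000 → r = 59
L² = (x₁ − r cos θ₁)² + (r sin θ₁ − e)² = 35343.9925 → L = 188.0000 → L = 188
check at θ₃=187°: x = 128.9035 (printed 128.9035) ✓

r = 59, L = 188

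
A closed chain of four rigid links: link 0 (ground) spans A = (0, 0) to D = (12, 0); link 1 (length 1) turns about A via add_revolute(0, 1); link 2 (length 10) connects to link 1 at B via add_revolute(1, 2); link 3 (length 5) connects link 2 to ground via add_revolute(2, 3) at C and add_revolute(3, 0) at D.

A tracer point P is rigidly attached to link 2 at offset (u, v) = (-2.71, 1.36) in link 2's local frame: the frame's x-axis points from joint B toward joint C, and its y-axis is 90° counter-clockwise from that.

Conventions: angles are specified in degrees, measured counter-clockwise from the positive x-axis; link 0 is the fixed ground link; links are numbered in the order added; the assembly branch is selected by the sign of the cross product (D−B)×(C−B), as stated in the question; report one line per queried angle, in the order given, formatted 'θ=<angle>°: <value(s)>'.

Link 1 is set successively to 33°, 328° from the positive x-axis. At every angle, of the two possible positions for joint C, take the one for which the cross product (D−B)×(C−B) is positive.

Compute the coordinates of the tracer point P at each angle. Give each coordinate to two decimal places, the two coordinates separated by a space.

A=(0,0), D=(12.00,0)
θ=33°: B = A + 1.00·(cos33°, sin33°) = (0.8387, 0.5446)
θ=33°: |BD| = 11.1746
θ=33°: circle(B,10.00) ∩ circle(D,5.00): a=8.9431, h=4.4744
θ=33°:   candidates: C₊=(9.9892,4.5779) cross=50.000; C₋=(9.5531,-4.3603) cross=-50.000
θ=33°:   branch + wants cross > 0 → take C=(9.9892,4.5779) (cross=50.000)
θ=33°: ex = (C−B)/|BC| = (0.9151,0.4033); ey = (-0.4033,0.9151)
θ=33°: P = B + -2.71·ex + 1.36·ey = (-2.1897,0.6961)
θ=328°: B = A + 1.00·(cos328°, sin328°) = (0.8480, -0.5299)
θ=328°: |BD| = 11.1645
θ=328°: circle(B,10.00) ∩ circle(D,5.00): a=8.9411, h=4.4784
θ=328°:   candidates: C₊=(9.5665,4.3679) cross=50.000; C₋=(9.9917,-4.5789) cross=-50.000
θ=328°:   branch + wants cross > 0 → take C=(9.5665,4.3679) (cross=50.000)
θ=328°: ex = (C−B)/|BC| = (0.8718,0.4898); ey = (-0.4898,0.8718)
θ=328°: P = B + -2.71·ex + 1.36·ey = (-2.1808,-0.6715)

θ=33°: -2.19 0.70
θ=328°: -2.18 -0.67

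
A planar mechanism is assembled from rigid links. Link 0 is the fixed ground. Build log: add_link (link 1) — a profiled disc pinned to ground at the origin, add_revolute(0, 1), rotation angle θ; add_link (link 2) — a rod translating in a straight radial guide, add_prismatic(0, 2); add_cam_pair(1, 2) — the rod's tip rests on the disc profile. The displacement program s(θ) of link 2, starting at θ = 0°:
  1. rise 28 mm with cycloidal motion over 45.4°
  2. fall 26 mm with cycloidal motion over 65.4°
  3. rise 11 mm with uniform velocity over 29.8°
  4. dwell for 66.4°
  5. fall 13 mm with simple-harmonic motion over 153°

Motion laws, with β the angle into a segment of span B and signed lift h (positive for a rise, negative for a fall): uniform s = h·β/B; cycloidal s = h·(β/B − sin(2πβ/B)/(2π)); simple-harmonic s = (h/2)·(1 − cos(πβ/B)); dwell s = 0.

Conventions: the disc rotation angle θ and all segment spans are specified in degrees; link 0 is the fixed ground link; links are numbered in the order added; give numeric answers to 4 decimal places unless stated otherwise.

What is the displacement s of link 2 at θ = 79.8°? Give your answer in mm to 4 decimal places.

seg 1 [0°–45.4°] cycloidal, h=28: full span → s += 28 → s = 28.0000
seg 2 [45.4°–110.8°] cycloidal, h=-26: θ=79.8° here. β=34.4, B=65.4. -26·(0.5260 − sin(2π·0.5260)/(2π)) = -14.3487 → s = 13.6513

13.6513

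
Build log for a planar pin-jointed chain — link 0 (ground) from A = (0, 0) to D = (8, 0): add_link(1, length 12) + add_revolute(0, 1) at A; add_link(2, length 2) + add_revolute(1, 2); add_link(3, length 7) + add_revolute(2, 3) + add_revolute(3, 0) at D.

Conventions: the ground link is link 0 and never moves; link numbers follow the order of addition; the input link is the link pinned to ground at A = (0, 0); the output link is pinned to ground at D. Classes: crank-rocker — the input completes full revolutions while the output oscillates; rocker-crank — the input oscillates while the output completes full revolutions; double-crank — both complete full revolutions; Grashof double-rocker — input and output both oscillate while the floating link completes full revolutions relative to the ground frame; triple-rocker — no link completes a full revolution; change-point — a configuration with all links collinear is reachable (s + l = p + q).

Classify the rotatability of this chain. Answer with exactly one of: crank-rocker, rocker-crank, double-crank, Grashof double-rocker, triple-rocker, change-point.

lengths: ground=8, input=12, coupler=2, output=7
sorted: s=2 (shortest), l=12 (longest), p+q=15
s + l = 14 vs p + q = 15
s + l < p + q (Grashof) with shortest = coupler link → Grashof double-rocker

Grashof double-rocker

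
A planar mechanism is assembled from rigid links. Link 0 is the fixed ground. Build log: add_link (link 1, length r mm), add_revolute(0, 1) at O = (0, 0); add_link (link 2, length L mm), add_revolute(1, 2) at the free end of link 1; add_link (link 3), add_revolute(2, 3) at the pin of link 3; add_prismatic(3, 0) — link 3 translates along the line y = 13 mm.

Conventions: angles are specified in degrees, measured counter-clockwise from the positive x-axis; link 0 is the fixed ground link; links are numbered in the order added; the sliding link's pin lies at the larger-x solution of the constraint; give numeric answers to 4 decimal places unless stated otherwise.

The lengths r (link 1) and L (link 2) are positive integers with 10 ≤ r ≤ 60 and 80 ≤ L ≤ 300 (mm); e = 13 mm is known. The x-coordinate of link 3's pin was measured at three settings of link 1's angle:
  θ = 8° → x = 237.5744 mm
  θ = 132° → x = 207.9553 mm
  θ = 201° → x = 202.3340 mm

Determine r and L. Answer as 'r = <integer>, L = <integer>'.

constraint per measurement: (x − r cos θ)² + (r sin θ − e)² = L²
subtracting the θ₁ and θ₂ equations cancels the r² and L² terms:
r = (x₁² − x₂²) / (2[(x₁cos θ₁ + e sin θ₁) − (x₂cos θ₂ + e sin θ₂)]) = 18.0000 → r = 18
L² = (x₁ − r cos θ₁)² + (r sin θ₁ − e)² = 48400.0182 → L = 220.0000 → L = 220
check at θ₃=201°: x = 202.3340 (printed 202.3340) ✓

r = 18, L = 220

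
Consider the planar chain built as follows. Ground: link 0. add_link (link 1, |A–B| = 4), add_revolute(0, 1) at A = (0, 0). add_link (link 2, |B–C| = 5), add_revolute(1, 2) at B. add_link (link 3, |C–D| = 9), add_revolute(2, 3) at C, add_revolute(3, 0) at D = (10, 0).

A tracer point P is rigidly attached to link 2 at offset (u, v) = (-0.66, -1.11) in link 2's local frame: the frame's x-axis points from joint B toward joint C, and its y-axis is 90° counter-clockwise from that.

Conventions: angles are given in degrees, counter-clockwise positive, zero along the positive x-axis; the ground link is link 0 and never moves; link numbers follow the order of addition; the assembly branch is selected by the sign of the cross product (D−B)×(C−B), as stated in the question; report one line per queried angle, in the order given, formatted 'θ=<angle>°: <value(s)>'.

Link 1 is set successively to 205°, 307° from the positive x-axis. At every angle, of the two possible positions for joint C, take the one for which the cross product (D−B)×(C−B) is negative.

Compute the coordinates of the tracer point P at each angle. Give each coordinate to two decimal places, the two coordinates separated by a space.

A=(0,0), D=(10.00,0)
θ=205°: B = A + 4.00·(cos205°, sin205°) = (-3.6252, -1.6905)
θ=205°: |BD| = 13.7297
θ=205°: circle(B,5.00) ∩ circle(D,9.00): a=4.8255, h=1.3095
θ=205°:   candidates: C₊=(1.0023,0.2032) cross=17.979; C₋=(1.3248,-2.3959) cross=-17.979
θ=205°:   branch - wants cross < 0 → take C=(1.3248,-2.3959) (cross=-17.979)
θ=205°: ex = (C−B)/|BC| = (0.9900,-0.1411); ey = (0.1411,0.9900)
θ=205°: P = B + -0.66·ex + -1.11·ey = (-4.4352,-2.6963)
θ=307°: B = A + 4.00·(cos307°, sin307°) = (2.4073, -3.1945)
θ=307°: |BD| = 8.2374
θ=307°: circle(B,5.00) ∩ circle(D,9.00): a=0.7196, h=4.9480
θ=307°:   candidates: C₊=(1.1517,1.6452) cross=40.758; C₋=(4.9894,-7.4762) cross=-40.758
θ=307°:   branch - wants cross < 0 → take C=(4.9894,-7.4762) (cross=-40.758)
θ=307°: ex = (C−B)/|BC| = (0.5164,-0.8563); ey = (0.8563,0.5164)
θ=307°: P = B + -0.66·ex + -1.11·ey = (1.1159,-3.2026)

θ=205°: -4.44 -2.70
θ=307°: 1.12 -3.20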